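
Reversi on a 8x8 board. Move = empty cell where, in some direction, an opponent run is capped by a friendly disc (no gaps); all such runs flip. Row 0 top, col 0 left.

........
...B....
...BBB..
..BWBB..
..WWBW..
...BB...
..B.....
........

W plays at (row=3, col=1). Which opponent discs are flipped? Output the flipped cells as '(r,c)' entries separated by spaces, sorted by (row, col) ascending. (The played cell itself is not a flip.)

Dir NW: first cell '.' (not opp) -> no flip
Dir N: first cell '.' (not opp) -> no flip
Dir NE: first cell '.' (not opp) -> no flip
Dir W: first cell '.' (not opp) -> no flip
Dir E: opp run (3,2) capped by W -> flip
Dir SW: first cell '.' (not opp) -> no flip
Dir S: first cell '.' (not opp) -> no flip
Dir SE: first cell 'W' (not opp) -> no flip

Answer: (3,2)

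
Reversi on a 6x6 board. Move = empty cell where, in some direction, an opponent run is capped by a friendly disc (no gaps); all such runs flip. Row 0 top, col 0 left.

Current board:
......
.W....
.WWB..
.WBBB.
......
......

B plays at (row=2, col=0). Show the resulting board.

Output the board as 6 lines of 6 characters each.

Place B at (2,0); scan 8 dirs for brackets.
Dir NW: edge -> no flip
Dir N: first cell '.' (not opp) -> no flip
Dir NE: opp run (1,1), next='.' -> no flip
Dir W: edge -> no flip
Dir E: opp run (2,1) (2,2) capped by B -> flip
Dir SW: edge -> no flip
Dir S: first cell '.' (not opp) -> no flip
Dir SE: opp run (3,1), next='.' -> no flip
All flips: (2,1) (2,2)

Answer: ......
.W....
BBBB..
.WBBB.
......
......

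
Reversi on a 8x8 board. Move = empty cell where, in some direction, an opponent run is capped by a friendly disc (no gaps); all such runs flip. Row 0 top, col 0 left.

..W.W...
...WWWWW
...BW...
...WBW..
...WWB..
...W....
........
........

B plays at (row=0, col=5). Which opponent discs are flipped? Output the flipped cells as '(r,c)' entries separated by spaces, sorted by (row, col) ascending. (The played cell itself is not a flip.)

Answer: (1,4)

Derivation:
Dir NW: edge -> no flip
Dir N: edge -> no flip
Dir NE: edge -> no flip
Dir W: opp run (0,4), next='.' -> no flip
Dir E: first cell '.' (not opp) -> no flip
Dir SW: opp run (1,4) capped by B -> flip
Dir S: opp run (1,5), next='.' -> no flip
Dir SE: opp run (1,6), next='.' -> no flip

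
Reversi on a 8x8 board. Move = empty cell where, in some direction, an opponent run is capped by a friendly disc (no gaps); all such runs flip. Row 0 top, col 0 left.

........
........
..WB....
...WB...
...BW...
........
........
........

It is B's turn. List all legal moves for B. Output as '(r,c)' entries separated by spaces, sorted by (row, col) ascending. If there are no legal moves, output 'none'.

(1,1): no bracket -> illegal
(1,2): no bracket -> illegal
(1,3): no bracket -> illegal
(2,1): flips 1 -> legal
(2,4): no bracket -> illegal
(3,1): no bracket -> illegal
(3,2): flips 1 -> legal
(3,5): no bracket -> illegal
(4,2): no bracket -> illegal
(4,5): flips 1 -> legal
(5,3): no bracket -> illegal
(5,4): flips 1 -> legal
(5,5): no bracket -> illegal

Answer: (2,1) (3,2) (4,5) (5,4)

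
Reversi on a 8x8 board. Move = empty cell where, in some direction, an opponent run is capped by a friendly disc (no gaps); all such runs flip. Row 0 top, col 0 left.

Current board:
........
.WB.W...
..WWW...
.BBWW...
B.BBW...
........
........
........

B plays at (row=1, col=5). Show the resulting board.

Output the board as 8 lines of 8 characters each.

Answer: ........
.WB.WB..
..WWB...
.BBBW...
B.BBW...
........
........
........

Derivation:
Place B at (1,5); scan 8 dirs for brackets.
Dir NW: first cell '.' (not opp) -> no flip
Dir N: first cell '.' (not opp) -> no flip
Dir NE: first cell '.' (not opp) -> no flip
Dir W: opp run (1,4), next='.' -> no flip
Dir E: first cell '.' (not opp) -> no flip
Dir SW: opp run (2,4) (3,3) capped by B -> flip
Dir S: first cell '.' (not opp) -> no flip
Dir SE: first cell '.' (not opp) -> no flip
All flips: (2,4) (3,3)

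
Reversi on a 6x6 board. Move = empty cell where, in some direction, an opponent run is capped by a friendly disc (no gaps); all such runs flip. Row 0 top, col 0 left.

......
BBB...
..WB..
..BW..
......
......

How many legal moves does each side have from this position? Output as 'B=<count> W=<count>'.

Answer: B=4 W=6

Derivation:
-- B to move --
(1,3): no bracket -> illegal
(2,1): flips 1 -> legal
(2,4): no bracket -> illegal
(3,1): no bracket -> illegal
(3,4): flips 1 -> legal
(4,2): no bracket -> illegal
(4,3): flips 1 -> legal
(4,4): flips 2 -> legal
B mobility = 4
-- W to move --
(0,0): flips 1 -> legal
(0,1): no bracket -> illegal
(0,2): flips 1 -> legal
(0,3): no bracket -> illegal
(1,3): flips 1 -> legal
(1,4): no bracket -> illegal
(2,0): no bracket -> illegal
(2,1): no bracket -> illegal
(2,4): flips 1 -> legal
(3,1): flips 1 -> legal
(3,4): no bracket -> illegal
(4,1): no bracket -> illegal
(4,2): flips 1 -> legal
(4,3): no bracket -> illegal
W mobility = 6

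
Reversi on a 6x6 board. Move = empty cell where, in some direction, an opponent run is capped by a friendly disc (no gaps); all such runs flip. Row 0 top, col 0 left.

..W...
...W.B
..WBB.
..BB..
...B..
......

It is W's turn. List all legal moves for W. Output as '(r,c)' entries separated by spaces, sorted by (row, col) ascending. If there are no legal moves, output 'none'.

Answer: (2,5) (3,5) (4,2) (4,4) (5,3)

Derivation:
(0,4): no bracket -> illegal
(0,5): no bracket -> illegal
(1,2): no bracket -> illegal
(1,4): no bracket -> illegal
(2,1): no bracket -> illegal
(2,5): flips 2 -> legal
(3,1): no bracket -> illegal
(3,4): no bracket -> illegal
(3,5): flips 1 -> legal
(4,1): no bracket -> illegal
(4,2): flips 1 -> legal
(4,4): flips 1 -> legal
(5,2): no bracket -> illegal
(5,3): flips 3 -> legal
(5,4): no bracket -> illegal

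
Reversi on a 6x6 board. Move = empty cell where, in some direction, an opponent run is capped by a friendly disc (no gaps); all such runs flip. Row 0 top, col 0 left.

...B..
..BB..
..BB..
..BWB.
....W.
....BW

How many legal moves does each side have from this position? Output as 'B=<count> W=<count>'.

Answer: B=1 W=5

Derivation:
-- B to move --
(2,4): no bracket -> illegal
(3,5): no bracket -> illegal
(4,2): no bracket -> illegal
(4,3): flips 1 -> legal
(4,5): no bracket -> illegal
(5,3): no bracket -> illegal
B mobility = 1
-- W to move --
(0,1): no bracket -> illegal
(0,2): no bracket -> illegal
(0,4): no bracket -> illegal
(1,1): flips 1 -> legal
(1,4): no bracket -> illegal
(2,1): no bracket -> illegal
(2,4): flips 1 -> legal
(2,5): no bracket -> illegal
(3,1): flips 1 -> legal
(3,5): flips 1 -> legal
(4,1): no bracket -> illegal
(4,2): no bracket -> illegal
(4,3): no bracket -> illegal
(4,5): no bracket -> illegal
(5,3): flips 1 -> legal
W mobility = 5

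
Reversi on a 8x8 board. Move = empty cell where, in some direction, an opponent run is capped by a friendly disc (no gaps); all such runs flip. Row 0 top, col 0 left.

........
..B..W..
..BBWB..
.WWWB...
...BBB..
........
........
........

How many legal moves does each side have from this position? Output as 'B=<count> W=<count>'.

Answer: B=7 W=10

Derivation:
-- B to move --
(0,4): no bracket -> illegal
(0,5): flips 1 -> legal
(0,6): no bracket -> illegal
(1,3): no bracket -> illegal
(1,4): flips 1 -> legal
(1,6): no bracket -> illegal
(2,0): no bracket -> illegal
(2,1): flips 1 -> legal
(2,6): no bracket -> illegal
(3,0): flips 3 -> legal
(3,5): no bracket -> illegal
(4,0): flips 1 -> legal
(4,1): flips 1 -> legal
(4,2): flips 1 -> legal
B mobility = 7
-- W to move --
(0,1): no bracket -> illegal
(0,2): flips 2 -> legal
(0,3): no bracket -> illegal
(1,1): flips 1 -> legal
(1,3): flips 2 -> legal
(1,4): flips 1 -> legal
(1,6): no bracket -> illegal
(2,1): flips 2 -> legal
(2,6): flips 1 -> legal
(3,5): flips 2 -> legal
(3,6): no bracket -> illegal
(4,2): no bracket -> illegal
(4,6): no bracket -> illegal
(5,2): no bracket -> illegal
(5,3): flips 1 -> legal
(5,4): flips 3 -> legal
(5,5): flips 1 -> legal
(5,6): no bracket -> illegal
W mobility = 10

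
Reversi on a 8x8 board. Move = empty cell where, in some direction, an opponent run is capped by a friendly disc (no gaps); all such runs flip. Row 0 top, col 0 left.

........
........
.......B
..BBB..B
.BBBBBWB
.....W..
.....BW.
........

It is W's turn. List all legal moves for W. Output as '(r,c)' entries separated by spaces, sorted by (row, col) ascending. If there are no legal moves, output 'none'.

(1,6): no bracket -> illegal
(1,7): no bracket -> illegal
(2,1): no bracket -> illegal
(2,2): flips 2 -> legal
(2,3): no bracket -> illegal
(2,4): no bracket -> illegal
(2,5): no bracket -> illegal
(2,6): no bracket -> illegal
(3,0): no bracket -> illegal
(3,1): no bracket -> illegal
(3,5): flips 1 -> legal
(3,6): no bracket -> illegal
(4,0): flips 5 -> legal
(5,0): no bracket -> illegal
(5,1): no bracket -> illegal
(5,2): no bracket -> illegal
(5,3): no bracket -> illegal
(5,4): no bracket -> illegal
(5,6): no bracket -> illegal
(5,7): no bracket -> illegal
(6,4): flips 1 -> legal
(7,4): no bracket -> illegal
(7,5): flips 1 -> legal
(7,6): no bracket -> illegal

Answer: (2,2) (3,5) (4,0) (6,4) (7,5)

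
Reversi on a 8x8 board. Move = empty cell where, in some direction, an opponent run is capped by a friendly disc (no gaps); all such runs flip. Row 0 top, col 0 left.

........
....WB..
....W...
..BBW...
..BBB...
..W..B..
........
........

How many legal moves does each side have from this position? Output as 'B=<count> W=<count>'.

Answer: B=6 W=6

Derivation:
-- B to move --
(0,3): no bracket -> illegal
(0,4): flips 3 -> legal
(0,5): no bracket -> illegal
(1,3): flips 1 -> legal
(2,3): no bracket -> illegal
(2,5): flips 1 -> legal
(3,5): flips 1 -> legal
(4,1): no bracket -> illegal
(4,5): no bracket -> illegal
(5,1): no bracket -> illegal
(5,3): no bracket -> illegal
(6,1): flips 1 -> legal
(6,2): flips 1 -> legal
(6,3): no bracket -> illegal
B mobility = 6
-- W to move --
(0,4): no bracket -> illegal
(0,5): no bracket -> illegal
(0,6): flips 1 -> legal
(1,6): flips 1 -> legal
(2,1): no bracket -> illegal
(2,2): flips 2 -> legal
(2,3): no bracket -> illegal
(2,5): no bracket -> illegal
(2,6): no bracket -> illegal
(3,1): flips 2 -> legal
(3,5): no bracket -> illegal
(4,1): no bracket -> illegal
(4,5): no bracket -> illegal
(4,6): no bracket -> illegal
(5,1): flips 2 -> legal
(5,3): no bracket -> illegal
(5,4): flips 1 -> legal
(5,6): no bracket -> illegal
(6,4): no bracket -> illegal
(6,5): no bracket -> illegal
(6,6): no bracket -> illegal
W mobility = 6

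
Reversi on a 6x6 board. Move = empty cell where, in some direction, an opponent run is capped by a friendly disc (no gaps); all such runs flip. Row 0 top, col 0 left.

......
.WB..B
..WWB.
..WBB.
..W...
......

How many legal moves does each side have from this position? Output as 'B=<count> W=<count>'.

Answer: B=7 W=8

Derivation:
-- B to move --
(0,0): flips 2 -> legal
(0,1): no bracket -> illegal
(0,2): no bracket -> illegal
(1,0): flips 1 -> legal
(1,3): flips 1 -> legal
(1,4): no bracket -> illegal
(2,0): no bracket -> illegal
(2,1): flips 2 -> legal
(3,1): flips 1 -> legal
(4,1): no bracket -> illegal
(4,3): no bracket -> illegal
(5,1): flips 1 -> legal
(5,2): flips 3 -> legal
(5,3): no bracket -> illegal
B mobility = 7
-- W to move --
(0,1): flips 1 -> legal
(0,2): flips 1 -> legal
(0,3): no bracket -> illegal
(0,4): no bracket -> illegal
(0,5): no bracket -> illegal
(1,3): flips 1 -> legal
(1,4): no bracket -> illegal
(2,1): no bracket -> illegal
(2,5): flips 1 -> legal
(3,5): flips 2 -> legal
(4,3): flips 1 -> legal
(4,4): flips 1 -> legal
(4,5): flips 1 -> legal
W mobility = 8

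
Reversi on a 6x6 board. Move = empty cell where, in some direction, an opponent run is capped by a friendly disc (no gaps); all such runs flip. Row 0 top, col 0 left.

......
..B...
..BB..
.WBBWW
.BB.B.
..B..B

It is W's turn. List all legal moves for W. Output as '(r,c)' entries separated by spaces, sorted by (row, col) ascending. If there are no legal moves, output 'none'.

Answer: (0,1) (1,3) (5,1) (5,3) (5,4)

Derivation:
(0,1): flips 2 -> legal
(0,2): no bracket -> illegal
(0,3): no bracket -> illegal
(1,1): no bracket -> illegal
(1,3): flips 1 -> legal
(1,4): no bracket -> illegal
(2,1): no bracket -> illegal
(2,4): no bracket -> illegal
(3,0): no bracket -> illegal
(4,0): no bracket -> illegal
(4,3): no bracket -> illegal
(4,5): no bracket -> illegal
(5,0): no bracket -> illegal
(5,1): flips 1 -> legal
(5,3): flips 2 -> legal
(5,4): flips 1 -> legal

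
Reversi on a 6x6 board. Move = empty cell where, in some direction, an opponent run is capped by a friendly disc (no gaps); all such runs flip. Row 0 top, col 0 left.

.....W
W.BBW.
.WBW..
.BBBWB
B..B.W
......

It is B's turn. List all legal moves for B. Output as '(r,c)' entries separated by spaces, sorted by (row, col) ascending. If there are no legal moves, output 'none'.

(0,0): no bracket -> illegal
(0,1): no bracket -> illegal
(0,3): no bracket -> illegal
(0,4): no bracket -> illegal
(1,1): flips 1 -> legal
(1,5): flips 1 -> legal
(2,0): flips 1 -> legal
(2,4): flips 1 -> legal
(2,5): flips 1 -> legal
(3,0): flips 1 -> legal
(4,4): no bracket -> illegal
(5,4): no bracket -> illegal
(5,5): flips 1 -> legal

Answer: (1,1) (1,5) (2,0) (2,4) (2,5) (3,0) (5,5)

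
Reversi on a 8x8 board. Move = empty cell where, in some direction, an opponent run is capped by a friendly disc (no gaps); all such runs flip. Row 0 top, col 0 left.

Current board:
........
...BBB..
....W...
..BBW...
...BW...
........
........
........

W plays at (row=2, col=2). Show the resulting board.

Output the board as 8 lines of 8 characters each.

Place W at (2,2); scan 8 dirs for brackets.
Dir NW: first cell '.' (not opp) -> no flip
Dir N: first cell '.' (not opp) -> no flip
Dir NE: opp run (1,3), next='.' -> no flip
Dir W: first cell '.' (not opp) -> no flip
Dir E: first cell '.' (not opp) -> no flip
Dir SW: first cell '.' (not opp) -> no flip
Dir S: opp run (3,2), next='.' -> no flip
Dir SE: opp run (3,3) capped by W -> flip
All flips: (3,3)

Answer: ........
...BBB..
..W.W...
..BWW...
...BW...
........
........
........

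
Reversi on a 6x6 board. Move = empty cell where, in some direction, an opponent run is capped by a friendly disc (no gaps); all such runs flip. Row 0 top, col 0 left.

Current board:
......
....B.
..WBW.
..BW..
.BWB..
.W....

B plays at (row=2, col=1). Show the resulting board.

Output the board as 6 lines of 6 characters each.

Place B at (2,1); scan 8 dirs for brackets.
Dir NW: first cell '.' (not opp) -> no flip
Dir N: first cell '.' (not opp) -> no flip
Dir NE: first cell '.' (not opp) -> no flip
Dir W: first cell '.' (not opp) -> no flip
Dir E: opp run (2,2) capped by B -> flip
Dir SW: first cell '.' (not opp) -> no flip
Dir S: first cell '.' (not opp) -> no flip
Dir SE: first cell 'B' (not opp) -> no flip
All flips: (2,2)

Answer: ......
....B.
.BBBW.
..BW..
.BWB..
.W....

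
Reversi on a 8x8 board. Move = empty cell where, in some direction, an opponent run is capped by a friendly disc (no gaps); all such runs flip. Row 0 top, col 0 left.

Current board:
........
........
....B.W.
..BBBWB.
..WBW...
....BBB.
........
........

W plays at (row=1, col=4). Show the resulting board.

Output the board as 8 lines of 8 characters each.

Answer: ........
....W...
....W.W.
..BBWWB.
..WBW...
....BBB.
........
........

Derivation:
Place W at (1,4); scan 8 dirs for brackets.
Dir NW: first cell '.' (not opp) -> no flip
Dir N: first cell '.' (not opp) -> no flip
Dir NE: first cell '.' (not opp) -> no flip
Dir W: first cell '.' (not opp) -> no flip
Dir E: first cell '.' (not opp) -> no flip
Dir SW: first cell '.' (not opp) -> no flip
Dir S: opp run (2,4) (3,4) capped by W -> flip
Dir SE: first cell '.' (not opp) -> no flip
All flips: (2,4) (3,4)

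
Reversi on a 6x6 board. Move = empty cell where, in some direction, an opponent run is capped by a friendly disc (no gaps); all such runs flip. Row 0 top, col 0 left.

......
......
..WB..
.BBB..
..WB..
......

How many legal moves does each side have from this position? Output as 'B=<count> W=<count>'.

-- B to move --
(1,1): flips 1 -> legal
(1,2): flips 1 -> legal
(1,3): flips 1 -> legal
(2,1): flips 1 -> legal
(4,1): flips 1 -> legal
(5,1): flips 1 -> legal
(5,2): flips 1 -> legal
(5,3): flips 1 -> legal
B mobility = 8
-- W to move --
(1,2): no bracket -> illegal
(1,3): no bracket -> illegal
(1,4): no bracket -> illegal
(2,0): flips 1 -> legal
(2,1): no bracket -> illegal
(2,4): flips 2 -> legal
(3,0): no bracket -> illegal
(3,4): no bracket -> illegal
(4,0): flips 1 -> legal
(4,1): no bracket -> illegal
(4,4): flips 2 -> legal
(5,2): no bracket -> illegal
(5,3): no bracket -> illegal
(5,4): no bracket -> illegal
W mobility = 4

Answer: B=8 W=4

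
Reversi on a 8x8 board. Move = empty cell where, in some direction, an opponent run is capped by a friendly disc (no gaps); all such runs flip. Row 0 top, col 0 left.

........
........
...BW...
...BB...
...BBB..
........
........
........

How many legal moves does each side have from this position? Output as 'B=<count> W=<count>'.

-- B to move --
(1,3): no bracket -> illegal
(1,4): flips 1 -> legal
(1,5): flips 1 -> legal
(2,5): flips 1 -> legal
(3,5): no bracket -> illegal
B mobility = 3
-- W to move --
(1,2): no bracket -> illegal
(1,3): no bracket -> illegal
(1,4): no bracket -> illegal
(2,2): flips 1 -> legal
(2,5): no bracket -> illegal
(3,2): no bracket -> illegal
(3,5): no bracket -> illegal
(3,6): no bracket -> illegal
(4,2): flips 1 -> legal
(4,6): no bracket -> illegal
(5,2): no bracket -> illegal
(5,3): no bracket -> illegal
(5,4): flips 2 -> legal
(5,5): no bracket -> illegal
(5,6): no bracket -> illegal
W mobility = 3

Answer: B=3 W=3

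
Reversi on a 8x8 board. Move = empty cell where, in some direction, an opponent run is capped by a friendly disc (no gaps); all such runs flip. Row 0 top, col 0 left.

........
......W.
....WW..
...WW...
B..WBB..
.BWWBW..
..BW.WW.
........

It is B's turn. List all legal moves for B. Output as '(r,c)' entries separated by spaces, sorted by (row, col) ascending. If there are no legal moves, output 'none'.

(0,5): no bracket -> illegal
(0,6): no bracket -> illegal
(0,7): no bracket -> illegal
(1,3): no bracket -> illegal
(1,4): flips 2 -> legal
(1,5): no bracket -> illegal
(1,7): no bracket -> illegal
(2,2): flips 1 -> legal
(2,3): flips 1 -> legal
(2,6): no bracket -> illegal
(2,7): no bracket -> illegal
(3,2): flips 1 -> legal
(3,5): no bracket -> illegal
(3,6): no bracket -> illegal
(4,1): no bracket -> illegal
(4,2): flips 2 -> legal
(4,6): no bracket -> illegal
(5,6): flips 1 -> legal
(5,7): no bracket -> illegal
(6,1): no bracket -> illegal
(6,4): flips 1 -> legal
(6,7): no bracket -> illegal
(7,2): flips 1 -> legal
(7,3): no bracket -> illegal
(7,4): no bracket -> illegal
(7,5): flips 2 -> legal
(7,6): flips 1 -> legal
(7,7): flips 2 -> legal

Answer: (1,4) (2,2) (2,3) (3,2) (4,2) (5,6) (6,4) (7,2) (7,5) (7,6) (7,7)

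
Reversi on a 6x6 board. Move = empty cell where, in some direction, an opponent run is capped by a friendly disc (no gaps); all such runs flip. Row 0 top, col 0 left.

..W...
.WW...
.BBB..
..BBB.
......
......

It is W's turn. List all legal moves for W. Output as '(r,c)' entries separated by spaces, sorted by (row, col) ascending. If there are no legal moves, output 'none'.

Answer: (3,0) (3,1) (4,2) (4,4) (4,5)

Derivation:
(1,0): no bracket -> illegal
(1,3): no bracket -> illegal
(1,4): no bracket -> illegal
(2,0): no bracket -> illegal
(2,4): no bracket -> illegal
(2,5): no bracket -> illegal
(3,0): flips 1 -> legal
(3,1): flips 1 -> legal
(3,5): no bracket -> illegal
(4,1): no bracket -> illegal
(4,2): flips 2 -> legal
(4,3): no bracket -> illegal
(4,4): flips 2 -> legal
(4,5): flips 2 -> legal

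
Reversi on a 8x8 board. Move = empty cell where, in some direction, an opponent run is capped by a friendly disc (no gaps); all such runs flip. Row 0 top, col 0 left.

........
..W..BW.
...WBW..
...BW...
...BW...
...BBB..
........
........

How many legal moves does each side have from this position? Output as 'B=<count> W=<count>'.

-- B to move --
(0,1): no bracket -> illegal
(0,2): no bracket -> illegal
(0,3): no bracket -> illegal
(0,5): no bracket -> illegal
(0,6): no bracket -> illegal
(0,7): flips 3 -> legal
(1,1): no bracket -> illegal
(1,3): flips 1 -> legal
(1,4): no bracket -> illegal
(1,7): flips 1 -> legal
(2,1): no bracket -> illegal
(2,2): flips 1 -> legal
(2,6): flips 1 -> legal
(2,7): no bracket -> illegal
(3,2): no bracket -> illegal
(3,5): flips 3 -> legal
(3,6): no bracket -> illegal
(4,5): flips 1 -> legal
B mobility = 7
-- W to move --
(0,4): no bracket -> illegal
(0,5): flips 1 -> legal
(0,6): no bracket -> illegal
(1,3): no bracket -> illegal
(1,4): flips 2 -> legal
(2,2): flips 1 -> legal
(2,6): no bracket -> illegal
(3,2): flips 1 -> legal
(3,5): no bracket -> illegal
(4,2): flips 1 -> legal
(4,5): no bracket -> illegal
(4,6): no bracket -> illegal
(5,2): flips 1 -> legal
(5,6): no bracket -> illegal
(6,2): flips 1 -> legal
(6,3): flips 3 -> legal
(6,4): flips 1 -> legal
(6,5): no bracket -> illegal
(6,6): flips 1 -> legal
W mobility = 10

Answer: B=7 W=10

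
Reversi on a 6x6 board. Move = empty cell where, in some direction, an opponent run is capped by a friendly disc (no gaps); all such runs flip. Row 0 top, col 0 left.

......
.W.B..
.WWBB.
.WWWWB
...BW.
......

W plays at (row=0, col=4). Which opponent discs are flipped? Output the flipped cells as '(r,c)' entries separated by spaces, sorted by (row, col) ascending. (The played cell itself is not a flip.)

Answer: (1,3)

Derivation:
Dir NW: edge -> no flip
Dir N: edge -> no flip
Dir NE: edge -> no flip
Dir W: first cell '.' (not opp) -> no flip
Dir E: first cell '.' (not opp) -> no flip
Dir SW: opp run (1,3) capped by W -> flip
Dir S: first cell '.' (not opp) -> no flip
Dir SE: first cell '.' (not opp) -> no flip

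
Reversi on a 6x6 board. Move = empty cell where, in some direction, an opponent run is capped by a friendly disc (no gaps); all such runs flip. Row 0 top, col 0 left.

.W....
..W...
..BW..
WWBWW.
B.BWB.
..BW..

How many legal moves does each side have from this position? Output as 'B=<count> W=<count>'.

Answer: B=7 W=10

Derivation:
-- B to move --
(0,0): no bracket -> illegal
(0,2): flips 1 -> legal
(0,3): no bracket -> illegal
(1,0): no bracket -> illegal
(1,1): no bracket -> illegal
(1,3): no bracket -> illegal
(1,4): flips 1 -> legal
(2,0): flips 2 -> legal
(2,1): no bracket -> illegal
(2,4): flips 3 -> legal
(2,5): flips 2 -> legal
(3,5): flips 2 -> legal
(4,1): no bracket -> illegal
(4,5): no bracket -> illegal
(5,4): flips 2 -> legal
B mobility = 7
-- W to move --
(1,1): flips 1 -> legal
(1,3): flips 1 -> legal
(2,1): flips 2 -> legal
(3,5): flips 1 -> legal
(4,1): flips 2 -> legal
(4,5): flips 1 -> legal
(5,0): flips 1 -> legal
(5,1): flips 2 -> legal
(5,4): flips 1 -> legal
(5,5): flips 1 -> legal
W mobility = 10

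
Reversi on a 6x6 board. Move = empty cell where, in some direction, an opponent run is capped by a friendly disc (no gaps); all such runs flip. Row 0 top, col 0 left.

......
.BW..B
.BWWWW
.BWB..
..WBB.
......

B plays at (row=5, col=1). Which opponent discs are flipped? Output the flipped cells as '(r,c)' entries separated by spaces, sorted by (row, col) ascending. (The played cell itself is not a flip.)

Answer: (4,2)

Derivation:
Dir NW: first cell '.' (not opp) -> no flip
Dir N: first cell '.' (not opp) -> no flip
Dir NE: opp run (4,2) capped by B -> flip
Dir W: first cell '.' (not opp) -> no flip
Dir E: first cell '.' (not opp) -> no flip
Dir SW: edge -> no flip
Dir S: edge -> no flip
Dir SE: edge -> no flip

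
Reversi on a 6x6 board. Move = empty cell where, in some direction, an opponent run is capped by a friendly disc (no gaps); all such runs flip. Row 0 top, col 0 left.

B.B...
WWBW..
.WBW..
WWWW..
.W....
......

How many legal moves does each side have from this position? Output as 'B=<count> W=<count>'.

-- B to move --
(0,1): no bracket -> illegal
(0,3): no bracket -> illegal
(0,4): flips 1 -> legal
(1,4): flips 1 -> legal
(2,0): flips 3 -> legal
(2,4): flips 2 -> legal
(3,4): flips 1 -> legal
(4,0): flips 1 -> legal
(4,2): flips 1 -> legal
(4,3): no bracket -> illegal
(4,4): flips 1 -> legal
(5,0): no bracket -> illegal
(5,1): no bracket -> illegal
(5,2): no bracket -> illegal
B mobility = 8
-- W to move --
(0,1): flips 1 -> legal
(0,3): flips 1 -> legal
W mobility = 2

Answer: B=8 W=2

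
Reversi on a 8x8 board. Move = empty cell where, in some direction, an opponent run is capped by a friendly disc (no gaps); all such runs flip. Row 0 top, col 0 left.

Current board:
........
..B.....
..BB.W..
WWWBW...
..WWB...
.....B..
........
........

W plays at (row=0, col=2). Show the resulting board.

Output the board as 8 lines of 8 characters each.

Answer: ..W.....
..W.....
..WB.W..
WWWBW...
..WWB...
.....B..
........
........

Derivation:
Place W at (0,2); scan 8 dirs for brackets.
Dir NW: edge -> no flip
Dir N: edge -> no flip
Dir NE: edge -> no flip
Dir W: first cell '.' (not opp) -> no flip
Dir E: first cell '.' (not opp) -> no flip
Dir SW: first cell '.' (not opp) -> no flip
Dir S: opp run (1,2) (2,2) capped by W -> flip
Dir SE: first cell '.' (not opp) -> no flip
All flips: (1,2) (2,2)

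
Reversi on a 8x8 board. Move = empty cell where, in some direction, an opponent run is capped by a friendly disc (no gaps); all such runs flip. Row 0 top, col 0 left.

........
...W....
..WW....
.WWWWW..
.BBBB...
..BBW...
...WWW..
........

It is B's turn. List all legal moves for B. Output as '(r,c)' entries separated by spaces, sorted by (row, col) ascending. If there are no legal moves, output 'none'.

Answer: (0,3) (1,1) (1,2) (1,4) (2,0) (2,1) (2,4) (2,5) (2,6) (5,5) (7,3) (7,4) (7,5) (7,6)

Derivation:
(0,2): no bracket -> illegal
(0,3): flips 3 -> legal
(0,4): no bracket -> illegal
(1,1): flips 2 -> legal
(1,2): flips 2 -> legal
(1,4): flips 2 -> legal
(2,0): flips 1 -> legal
(2,1): flips 2 -> legal
(2,4): flips 2 -> legal
(2,5): flips 1 -> legal
(2,6): flips 1 -> legal
(3,0): no bracket -> illegal
(3,6): no bracket -> illegal
(4,0): no bracket -> illegal
(4,5): no bracket -> illegal
(4,6): no bracket -> illegal
(5,5): flips 1 -> legal
(5,6): no bracket -> illegal
(6,2): no bracket -> illegal
(6,6): no bracket -> illegal
(7,2): no bracket -> illegal
(7,3): flips 1 -> legal
(7,4): flips 3 -> legal
(7,5): flips 1 -> legal
(7,6): flips 2 -> legal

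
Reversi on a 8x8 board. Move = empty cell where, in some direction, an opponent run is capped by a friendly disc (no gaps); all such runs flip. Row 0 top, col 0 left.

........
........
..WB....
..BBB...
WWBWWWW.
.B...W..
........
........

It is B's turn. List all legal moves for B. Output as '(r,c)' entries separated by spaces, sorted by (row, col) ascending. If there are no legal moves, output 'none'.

(1,1): flips 1 -> legal
(1,2): flips 1 -> legal
(1,3): no bracket -> illegal
(2,1): flips 1 -> legal
(3,0): no bracket -> illegal
(3,1): flips 1 -> legal
(3,5): no bracket -> illegal
(3,6): no bracket -> illegal
(3,7): no bracket -> illegal
(4,7): flips 4 -> legal
(5,0): flips 1 -> legal
(5,2): flips 1 -> legal
(5,3): flips 1 -> legal
(5,4): flips 2 -> legal
(5,6): flips 1 -> legal
(5,7): no bracket -> illegal
(6,4): no bracket -> illegal
(6,5): no bracket -> illegal
(6,6): flips 2 -> legal

Answer: (1,1) (1,2) (2,1) (3,1) (4,7) (5,0) (5,2) (5,3) (5,4) (5,6) (6,6)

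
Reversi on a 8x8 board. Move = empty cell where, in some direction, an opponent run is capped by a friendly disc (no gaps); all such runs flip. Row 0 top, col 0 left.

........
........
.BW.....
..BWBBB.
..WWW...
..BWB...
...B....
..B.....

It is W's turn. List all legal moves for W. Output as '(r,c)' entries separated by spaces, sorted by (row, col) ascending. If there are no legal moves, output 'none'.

(1,0): flips 2 -> legal
(1,1): no bracket -> illegal
(1,2): no bracket -> illegal
(2,0): flips 1 -> legal
(2,3): no bracket -> illegal
(2,4): flips 1 -> legal
(2,5): flips 1 -> legal
(2,6): flips 1 -> legal
(2,7): no bracket -> illegal
(3,0): no bracket -> illegal
(3,1): flips 1 -> legal
(3,7): flips 3 -> legal
(4,1): no bracket -> illegal
(4,5): no bracket -> illegal
(4,6): no bracket -> illegal
(4,7): no bracket -> illegal
(5,1): flips 1 -> legal
(5,5): flips 1 -> legal
(6,1): flips 1 -> legal
(6,2): flips 1 -> legal
(6,4): flips 1 -> legal
(6,5): flips 1 -> legal
(7,1): no bracket -> illegal
(7,3): flips 1 -> legal
(7,4): no bracket -> illegal

Answer: (1,0) (2,0) (2,4) (2,5) (2,6) (3,1) (3,7) (5,1) (5,5) (6,1) (6,2) (6,4) (6,5) (7,3)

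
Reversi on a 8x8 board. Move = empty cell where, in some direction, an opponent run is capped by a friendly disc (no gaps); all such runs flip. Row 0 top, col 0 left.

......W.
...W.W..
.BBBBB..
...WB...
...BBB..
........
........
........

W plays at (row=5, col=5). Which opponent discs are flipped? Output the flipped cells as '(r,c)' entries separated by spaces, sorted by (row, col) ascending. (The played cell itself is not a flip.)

Answer: (4,4)

Derivation:
Dir NW: opp run (4,4) capped by W -> flip
Dir N: opp run (4,5), next='.' -> no flip
Dir NE: first cell '.' (not opp) -> no flip
Dir W: first cell '.' (not opp) -> no flip
Dir E: first cell '.' (not opp) -> no flip
Dir SW: first cell '.' (not opp) -> no flip
Dir S: first cell '.' (not opp) -> no flip
Dir SE: first cell '.' (not opp) -> no flip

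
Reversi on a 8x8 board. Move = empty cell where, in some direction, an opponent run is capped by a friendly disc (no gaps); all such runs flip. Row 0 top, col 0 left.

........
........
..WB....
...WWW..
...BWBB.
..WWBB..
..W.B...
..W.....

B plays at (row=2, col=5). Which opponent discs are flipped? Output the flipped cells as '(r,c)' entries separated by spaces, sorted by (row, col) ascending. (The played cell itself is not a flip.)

Dir NW: first cell '.' (not opp) -> no flip
Dir N: first cell '.' (not opp) -> no flip
Dir NE: first cell '.' (not opp) -> no flip
Dir W: first cell '.' (not opp) -> no flip
Dir E: first cell '.' (not opp) -> no flip
Dir SW: opp run (3,4) capped by B -> flip
Dir S: opp run (3,5) capped by B -> flip
Dir SE: first cell '.' (not opp) -> no flip

Answer: (3,4) (3,5)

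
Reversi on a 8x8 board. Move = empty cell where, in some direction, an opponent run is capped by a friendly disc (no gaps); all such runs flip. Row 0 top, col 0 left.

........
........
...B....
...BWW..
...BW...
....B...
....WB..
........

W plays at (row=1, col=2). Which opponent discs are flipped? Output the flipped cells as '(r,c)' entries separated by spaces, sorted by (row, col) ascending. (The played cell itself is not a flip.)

Dir NW: first cell '.' (not opp) -> no flip
Dir N: first cell '.' (not opp) -> no flip
Dir NE: first cell '.' (not opp) -> no flip
Dir W: first cell '.' (not opp) -> no flip
Dir E: first cell '.' (not opp) -> no flip
Dir SW: first cell '.' (not opp) -> no flip
Dir S: first cell '.' (not opp) -> no flip
Dir SE: opp run (2,3) capped by W -> flip

Answer: (2,3)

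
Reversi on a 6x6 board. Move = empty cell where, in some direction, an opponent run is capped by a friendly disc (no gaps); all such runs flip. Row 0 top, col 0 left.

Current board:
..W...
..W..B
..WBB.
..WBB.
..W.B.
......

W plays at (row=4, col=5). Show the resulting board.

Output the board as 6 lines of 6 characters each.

Answer: ..W...
..W..B
..WWB.
..WBW.
..W.BW
......

Derivation:
Place W at (4,5); scan 8 dirs for brackets.
Dir NW: opp run (3,4) (2,3) capped by W -> flip
Dir N: first cell '.' (not opp) -> no flip
Dir NE: edge -> no flip
Dir W: opp run (4,4), next='.' -> no flip
Dir E: edge -> no flip
Dir SW: first cell '.' (not opp) -> no flip
Dir S: first cell '.' (not opp) -> no flip
Dir SE: edge -> no flip
All flips: (2,3) (3,4)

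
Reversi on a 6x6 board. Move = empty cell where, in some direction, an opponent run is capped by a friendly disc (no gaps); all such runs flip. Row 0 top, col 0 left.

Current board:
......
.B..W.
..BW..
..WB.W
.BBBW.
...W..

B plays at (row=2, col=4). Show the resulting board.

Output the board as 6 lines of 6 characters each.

Place B at (2,4); scan 8 dirs for brackets.
Dir NW: first cell '.' (not opp) -> no flip
Dir N: opp run (1,4), next='.' -> no flip
Dir NE: first cell '.' (not opp) -> no flip
Dir W: opp run (2,3) capped by B -> flip
Dir E: first cell '.' (not opp) -> no flip
Dir SW: first cell 'B' (not opp) -> no flip
Dir S: first cell '.' (not opp) -> no flip
Dir SE: opp run (3,5), next=edge -> no flip
All flips: (2,3)

Answer: ......
.B..W.
..BBB.
..WB.W
.BBBW.
...W..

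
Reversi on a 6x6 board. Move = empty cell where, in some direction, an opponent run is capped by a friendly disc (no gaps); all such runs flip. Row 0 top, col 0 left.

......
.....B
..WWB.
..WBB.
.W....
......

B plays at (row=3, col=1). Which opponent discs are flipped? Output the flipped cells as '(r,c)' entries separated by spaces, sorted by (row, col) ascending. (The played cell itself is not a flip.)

Dir NW: first cell '.' (not opp) -> no flip
Dir N: first cell '.' (not opp) -> no flip
Dir NE: opp run (2,2), next='.' -> no flip
Dir W: first cell '.' (not opp) -> no flip
Dir E: opp run (3,2) capped by B -> flip
Dir SW: first cell '.' (not opp) -> no flip
Dir S: opp run (4,1), next='.' -> no flip
Dir SE: first cell '.' (not opp) -> no flip

Answer: (3,2)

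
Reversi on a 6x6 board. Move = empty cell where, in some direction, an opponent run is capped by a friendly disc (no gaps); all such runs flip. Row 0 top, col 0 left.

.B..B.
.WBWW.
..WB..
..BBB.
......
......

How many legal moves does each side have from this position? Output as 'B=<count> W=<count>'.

Answer: B=8 W=6

Derivation:
-- B to move --
(0,0): flips 2 -> legal
(0,2): no bracket -> illegal
(0,3): flips 1 -> legal
(0,5): flips 1 -> legal
(1,0): flips 1 -> legal
(1,5): flips 2 -> legal
(2,0): no bracket -> illegal
(2,1): flips 2 -> legal
(2,4): flips 1 -> legal
(2,5): no bracket -> illegal
(3,1): flips 2 -> legal
B mobility = 8
-- W to move --
(0,0): no bracket -> illegal
(0,2): flips 1 -> legal
(0,3): no bracket -> illegal
(0,5): no bracket -> illegal
(1,0): no bracket -> illegal
(1,5): no bracket -> illegal
(2,1): no bracket -> illegal
(2,4): flips 1 -> legal
(2,5): no bracket -> illegal
(3,1): no bracket -> illegal
(3,5): no bracket -> illegal
(4,1): flips 2 -> legal
(4,2): flips 1 -> legal
(4,3): flips 2 -> legal
(4,4): flips 1 -> legal
(4,5): no bracket -> illegal
W mobility = 6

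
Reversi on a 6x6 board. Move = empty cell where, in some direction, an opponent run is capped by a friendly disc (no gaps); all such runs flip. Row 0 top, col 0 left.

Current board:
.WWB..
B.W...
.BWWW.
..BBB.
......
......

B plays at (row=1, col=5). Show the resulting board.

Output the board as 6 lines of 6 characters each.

Place B at (1,5); scan 8 dirs for brackets.
Dir NW: first cell '.' (not opp) -> no flip
Dir N: first cell '.' (not opp) -> no flip
Dir NE: edge -> no flip
Dir W: first cell '.' (not opp) -> no flip
Dir E: edge -> no flip
Dir SW: opp run (2,4) capped by B -> flip
Dir S: first cell '.' (not opp) -> no flip
Dir SE: edge -> no flip
All flips: (2,4)

Answer: .WWB..
B.W..B
.BWWB.
..BBB.
......
......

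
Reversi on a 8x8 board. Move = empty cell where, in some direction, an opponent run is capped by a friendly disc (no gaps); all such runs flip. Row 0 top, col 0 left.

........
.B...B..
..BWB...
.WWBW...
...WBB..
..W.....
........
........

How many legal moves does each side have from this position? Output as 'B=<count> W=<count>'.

-- B to move --
(1,2): flips 2 -> legal
(1,3): flips 1 -> legal
(1,4): no bracket -> illegal
(2,0): no bracket -> illegal
(2,1): no bracket -> illegal
(2,5): no bracket -> illegal
(3,0): flips 2 -> legal
(3,5): flips 1 -> legal
(4,0): flips 1 -> legal
(4,1): no bracket -> illegal
(4,2): flips 2 -> legal
(5,1): no bracket -> illegal
(5,3): flips 1 -> legal
(5,4): no bracket -> illegal
(6,1): no bracket -> illegal
(6,2): no bracket -> illegal
(6,3): no bracket -> illegal
B mobility = 7
-- W to move --
(0,0): no bracket -> illegal
(0,1): no bracket -> illegal
(0,2): no bracket -> illegal
(0,4): no bracket -> illegal
(0,5): no bracket -> illegal
(0,6): no bracket -> illegal
(1,0): no bracket -> illegal
(1,2): flips 1 -> legal
(1,3): flips 1 -> legal
(1,4): flips 1 -> legal
(1,6): no bracket -> illegal
(2,0): no bracket -> illegal
(2,1): flips 1 -> legal
(2,5): flips 1 -> legal
(2,6): no bracket -> illegal
(3,5): no bracket -> illegal
(3,6): no bracket -> illegal
(4,2): no bracket -> illegal
(4,6): flips 2 -> legal
(5,3): no bracket -> illegal
(5,4): flips 1 -> legal
(5,5): no bracket -> illegal
(5,6): flips 1 -> legal
W mobility = 8

Answer: B=7 W=8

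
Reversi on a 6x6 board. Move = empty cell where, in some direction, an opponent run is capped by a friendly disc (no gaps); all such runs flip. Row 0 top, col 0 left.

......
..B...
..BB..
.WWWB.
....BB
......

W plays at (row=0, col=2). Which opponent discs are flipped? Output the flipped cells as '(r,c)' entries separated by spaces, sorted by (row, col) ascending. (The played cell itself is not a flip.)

Answer: (1,2) (2,2)

Derivation:
Dir NW: edge -> no flip
Dir N: edge -> no flip
Dir NE: edge -> no flip
Dir W: first cell '.' (not opp) -> no flip
Dir E: first cell '.' (not opp) -> no flip
Dir SW: first cell '.' (not opp) -> no flip
Dir S: opp run (1,2) (2,2) capped by W -> flip
Dir SE: first cell '.' (not opp) -> no flip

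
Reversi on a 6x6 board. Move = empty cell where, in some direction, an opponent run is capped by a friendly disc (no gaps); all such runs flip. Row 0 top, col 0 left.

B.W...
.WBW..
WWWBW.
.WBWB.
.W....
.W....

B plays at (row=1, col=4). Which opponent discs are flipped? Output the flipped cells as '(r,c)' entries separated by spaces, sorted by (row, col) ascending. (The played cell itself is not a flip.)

Answer: (1,3) (2,4)

Derivation:
Dir NW: first cell '.' (not opp) -> no flip
Dir N: first cell '.' (not opp) -> no flip
Dir NE: first cell '.' (not opp) -> no flip
Dir W: opp run (1,3) capped by B -> flip
Dir E: first cell '.' (not opp) -> no flip
Dir SW: first cell 'B' (not opp) -> no flip
Dir S: opp run (2,4) capped by B -> flip
Dir SE: first cell '.' (not opp) -> no flip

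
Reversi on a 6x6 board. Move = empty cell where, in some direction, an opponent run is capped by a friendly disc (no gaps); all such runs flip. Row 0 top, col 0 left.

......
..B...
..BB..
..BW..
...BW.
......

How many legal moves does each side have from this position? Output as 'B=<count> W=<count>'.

-- B to move --
(2,4): no bracket -> illegal
(3,4): flips 1 -> legal
(3,5): no bracket -> illegal
(4,2): no bracket -> illegal
(4,5): flips 1 -> legal
(5,3): no bracket -> illegal
(5,4): no bracket -> illegal
(5,5): flips 2 -> legal
B mobility = 3
-- W to move --
(0,1): no bracket -> illegal
(0,2): no bracket -> illegal
(0,3): no bracket -> illegal
(1,1): flips 1 -> legal
(1,3): flips 1 -> legal
(1,4): no bracket -> illegal
(2,1): no bracket -> illegal
(2,4): no bracket -> illegal
(3,1): flips 1 -> legal
(3,4): no bracket -> illegal
(4,1): no bracket -> illegal
(4,2): flips 1 -> legal
(5,2): no bracket -> illegal
(5,3): flips 1 -> legal
(5,4): no bracket -> illegal
W mobility = 5

Answer: B=3 W=5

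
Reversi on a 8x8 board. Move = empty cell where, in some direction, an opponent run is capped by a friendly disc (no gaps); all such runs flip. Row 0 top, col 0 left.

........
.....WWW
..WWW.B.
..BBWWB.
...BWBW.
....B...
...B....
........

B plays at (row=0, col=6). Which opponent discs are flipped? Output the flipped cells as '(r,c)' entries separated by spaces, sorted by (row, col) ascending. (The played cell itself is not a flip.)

Dir NW: edge -> no flip
Dir N: edge -> no flip
Dir NE: edge -> no flip
Dir W: first cell '.' (not opp) -> no flip
Dir E: first cell '.' (not opp) -> no flip
Dir SW: opp run (1,5) (2,4) capped by B -> flip
Dir S: opp run (1,6) capped by B -> flip
Dir SE: opp run (1,7), next=edge -> no flip

Answer: (1,5) (1,6) (2,4)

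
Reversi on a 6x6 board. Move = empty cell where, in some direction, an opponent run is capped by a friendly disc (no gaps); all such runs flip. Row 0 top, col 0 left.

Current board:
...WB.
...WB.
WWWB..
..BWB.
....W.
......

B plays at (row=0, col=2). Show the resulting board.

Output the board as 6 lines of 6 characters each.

Place B at (0,2); scan 8 dirs for brackets.
Dir NW: edge -> no flip
Dir N: edge -> no flip
Dir NE: edge -> no flip
Dir W: first cell '.' (not opp) -> no flip
Dir E: opp run (0,3) capped by B -> flip
Dir SW: first cell '.' (not opp) -> no flip
Dir S: first cell '.' (not opp) -> no flip
Dir SE: opp run (1,3), next='.' -> no flip
All flips: (0,3)

Answer: ..BBB.
...WB.
WWWB..
..BWB.
....W.
......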